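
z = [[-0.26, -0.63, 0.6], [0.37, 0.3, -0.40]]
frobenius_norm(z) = 1.10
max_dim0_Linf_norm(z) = 0.63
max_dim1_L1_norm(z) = 1.49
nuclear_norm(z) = 1.28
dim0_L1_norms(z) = [0.63, 0.93, 1.0]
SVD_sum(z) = [[-0.35, -0.57, 0.6], [0.23, 0.38, -0.40]] + [[0.09, -0.06, 0.00], [0.14, -0.08, 0.0]]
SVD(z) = [[-0.83, 0.55], [0.55, 0.83]] @ diag([1.083814489193539, 0.19169286114550077]) @ [[0.39, 0.64, -0.67], [0.85, -0.52, 0.00]]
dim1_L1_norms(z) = [1.49, 1.07]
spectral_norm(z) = 1.08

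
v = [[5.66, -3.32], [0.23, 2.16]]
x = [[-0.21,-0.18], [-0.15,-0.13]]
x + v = [[5.45, -3.5], [0.08, 2.03]]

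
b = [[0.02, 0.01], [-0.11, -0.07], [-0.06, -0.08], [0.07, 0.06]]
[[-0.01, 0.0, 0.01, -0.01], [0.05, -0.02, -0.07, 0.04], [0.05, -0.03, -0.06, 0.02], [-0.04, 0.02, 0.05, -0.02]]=b @[[-0.21, -0.07, 0.24, -0.30], [-0.42, 0.38, 0.58, -0.04]]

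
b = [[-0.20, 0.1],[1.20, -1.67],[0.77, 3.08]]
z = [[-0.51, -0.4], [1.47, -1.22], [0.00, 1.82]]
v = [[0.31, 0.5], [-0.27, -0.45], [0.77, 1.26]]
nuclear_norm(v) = 1.68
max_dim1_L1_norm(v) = 2.03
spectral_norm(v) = 1.67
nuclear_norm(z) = 3.68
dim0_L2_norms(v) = [0.87, 1.43]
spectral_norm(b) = 3.51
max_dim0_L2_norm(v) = 1.43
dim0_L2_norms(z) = [1.56, 2.23]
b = v + z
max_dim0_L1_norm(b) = 4.85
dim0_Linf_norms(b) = [1.2, 3.08]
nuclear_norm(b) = 4.94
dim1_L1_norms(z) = [0.91, 2.69, 1.82]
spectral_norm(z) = 2.39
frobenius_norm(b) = 3.79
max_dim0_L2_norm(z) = 2.23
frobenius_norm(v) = 1.67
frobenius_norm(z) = 2.72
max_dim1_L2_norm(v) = 1.48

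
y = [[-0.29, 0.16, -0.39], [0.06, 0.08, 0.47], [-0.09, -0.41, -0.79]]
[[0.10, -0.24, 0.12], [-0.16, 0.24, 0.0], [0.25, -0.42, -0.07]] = y@[[0.22, 0.29, -0.30], [0.09, 0.10, 0.21], [-0.39, 0.45, 0.01]]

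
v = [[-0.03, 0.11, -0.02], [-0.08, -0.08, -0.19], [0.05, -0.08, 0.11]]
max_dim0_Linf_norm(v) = 0.19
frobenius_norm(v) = 0.29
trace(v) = 0.00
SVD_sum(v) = [[-0.01, -0.00, -0.02],[-0.08, -0.02, -0.19],[0.04, 0.01, 0.10]] + [[-0.02, 0.11, -0.01], [0.01, -0.06, 0.00], [0.01, -0.09, 0.00]] + [[-0.01, -0.0, 0.00], [-0.0, -0.00, 0.00], [-0.01, -0.0, 0.0]]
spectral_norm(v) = 0.24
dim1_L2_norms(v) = [0.12, 0.22, 0.14]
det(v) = 0.00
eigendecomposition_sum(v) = [[-0.03,0.01,-0.09],  [-0.04,0.02,-0.1],  [0.06,-0.03,0.15]] + [[-0.06, -0.03, -0.05], [0.0, 0.00, 0.0], [0.02, 0.01, 0.02]] + [[0.06,0.13,0.12], [-0.05,-0.10,-0.09], [-0.03,-0.07,-0.06]]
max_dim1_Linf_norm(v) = 0.19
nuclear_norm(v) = 0.41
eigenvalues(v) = [0.14, -0.03, -0.1]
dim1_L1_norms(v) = [0.16, 0.35, 0.24]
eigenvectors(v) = [[0.43,0.93,-0.73],[0.50,-0.07,0.57],[-0.75,-0.37,0.38]]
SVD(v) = [[0.08, 0.72, -0.69],  [0.88, -0.37, -0.29],  [-0.46, -0.58, -0.67]] @ diag([0.24160538466029827, 0.1574677939520624, 0.01143380824660566]) @ [[-0.4,  -0.10,  -0.91],[-0.14,  0.99,  -0.05],[0.91,  0.10,  -0.41]]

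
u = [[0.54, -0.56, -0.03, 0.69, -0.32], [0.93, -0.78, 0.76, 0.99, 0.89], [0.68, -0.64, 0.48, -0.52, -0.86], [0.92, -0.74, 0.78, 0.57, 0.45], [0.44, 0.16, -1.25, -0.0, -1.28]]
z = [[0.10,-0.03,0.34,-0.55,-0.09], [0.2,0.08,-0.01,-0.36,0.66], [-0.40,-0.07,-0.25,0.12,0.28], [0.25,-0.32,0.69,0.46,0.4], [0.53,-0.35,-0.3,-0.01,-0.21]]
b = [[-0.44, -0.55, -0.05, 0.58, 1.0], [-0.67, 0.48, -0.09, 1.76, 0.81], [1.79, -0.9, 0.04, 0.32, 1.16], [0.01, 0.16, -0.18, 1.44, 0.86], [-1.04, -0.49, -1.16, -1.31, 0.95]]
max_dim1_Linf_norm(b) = 1.79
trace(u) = -0.47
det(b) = -0.61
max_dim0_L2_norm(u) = 1.86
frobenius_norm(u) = 3.62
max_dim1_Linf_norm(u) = 1.28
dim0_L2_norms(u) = [1.63, 1.38, 1.73, 1.43, 1.86]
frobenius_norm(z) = 1.71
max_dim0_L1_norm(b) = 5.41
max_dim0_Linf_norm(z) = 0.69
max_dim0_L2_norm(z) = 0.86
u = b @ z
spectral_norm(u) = 2.78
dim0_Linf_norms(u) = [0.93, 0.78, 1.25, 0.99, 1.28]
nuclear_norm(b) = 8.23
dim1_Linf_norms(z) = [0.55, 0.66, 0.4, 0.69, 0.53]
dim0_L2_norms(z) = [0.74, 0.49, 0.86, 0.81, 0.85]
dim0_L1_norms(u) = [3.51, 2.88, 3.3, 2.77, 3.8]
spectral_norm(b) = 2.97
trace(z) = 0.18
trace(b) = 2.47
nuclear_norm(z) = 3.60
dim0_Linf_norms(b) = [1.79, 0.9, 1.16, 1.76, 1.16]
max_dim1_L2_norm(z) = 1.01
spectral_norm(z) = 1.03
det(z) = 0.12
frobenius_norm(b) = 4.46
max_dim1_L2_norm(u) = 1.96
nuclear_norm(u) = 6.29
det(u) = -0.07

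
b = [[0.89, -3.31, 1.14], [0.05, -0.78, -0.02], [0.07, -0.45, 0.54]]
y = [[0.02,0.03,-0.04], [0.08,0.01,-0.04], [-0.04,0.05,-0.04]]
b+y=[[0.91,-3.28,1.1], [0.13,-0.77,-0.06], [0.03,-0.40,0.5]]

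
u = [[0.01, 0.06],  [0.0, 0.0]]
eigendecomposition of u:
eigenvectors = [[1.0, -0.99], [0.0, 0.16]]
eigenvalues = [0.01, 0.0]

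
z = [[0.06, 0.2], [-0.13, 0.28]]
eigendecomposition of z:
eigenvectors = [[(0.78+0j), 0.78-0.00j], [(0.43+0.46j), (0.43-0.46j)]]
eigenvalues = [(0.17+0.12j), (0.17-0.12j)]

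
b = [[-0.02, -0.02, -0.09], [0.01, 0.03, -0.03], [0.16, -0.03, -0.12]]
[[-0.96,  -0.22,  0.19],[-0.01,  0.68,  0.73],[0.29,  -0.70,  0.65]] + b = [[-0.98, -0.24, 0.1], [0.00, 0.71, 0.70], [0.45, -0.73, 0.53]]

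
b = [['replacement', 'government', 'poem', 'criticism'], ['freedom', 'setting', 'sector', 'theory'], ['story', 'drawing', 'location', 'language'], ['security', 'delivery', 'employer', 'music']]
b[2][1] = 'drawing'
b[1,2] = 'sector'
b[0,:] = ['replacement', 'government', 'poem', 'criticism']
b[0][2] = 'poem'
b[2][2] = 'location'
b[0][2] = 'poem'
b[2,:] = ['story', 'drawing', 'location', 'language']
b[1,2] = 'sector'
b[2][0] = 'story'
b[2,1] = 'drawing'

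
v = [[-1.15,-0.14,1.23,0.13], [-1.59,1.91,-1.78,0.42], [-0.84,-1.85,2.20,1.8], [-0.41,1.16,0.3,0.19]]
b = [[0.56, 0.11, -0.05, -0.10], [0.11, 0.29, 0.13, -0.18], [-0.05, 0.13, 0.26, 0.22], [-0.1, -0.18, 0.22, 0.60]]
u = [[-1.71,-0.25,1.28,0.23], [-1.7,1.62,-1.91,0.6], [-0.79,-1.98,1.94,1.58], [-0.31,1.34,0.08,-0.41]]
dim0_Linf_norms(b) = [0.56, 0.29, 0.26, 0.6]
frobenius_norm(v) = 5.12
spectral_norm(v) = 4.19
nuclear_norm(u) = 8.89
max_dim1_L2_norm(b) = 0.67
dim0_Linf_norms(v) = [1.59, 1.91, 2.2, 1.8]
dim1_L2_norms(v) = [1.69, 3.09, 3.49, 1.28]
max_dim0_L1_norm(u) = 5.21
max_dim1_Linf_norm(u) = 1.98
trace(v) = 3.15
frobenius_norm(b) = 1.03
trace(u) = 1.44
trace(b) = 1.71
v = b + u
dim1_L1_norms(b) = [0.82, 0.71, 0.66, 1.1]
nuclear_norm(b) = 1.71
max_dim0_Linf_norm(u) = 1.98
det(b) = 0.00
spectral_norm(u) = 4.10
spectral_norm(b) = 0.81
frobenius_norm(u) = 5.20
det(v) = 8.61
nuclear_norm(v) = 8.65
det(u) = 8.76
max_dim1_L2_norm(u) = 3.29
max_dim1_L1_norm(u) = 6.29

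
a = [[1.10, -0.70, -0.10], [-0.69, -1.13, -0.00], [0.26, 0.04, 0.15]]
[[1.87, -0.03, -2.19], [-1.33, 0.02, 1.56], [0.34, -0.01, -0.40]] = a @ [[1.72, -0.03, -2.01], [0.13, -0.00, -0.15], [-0.73, 0.01, 0.85]]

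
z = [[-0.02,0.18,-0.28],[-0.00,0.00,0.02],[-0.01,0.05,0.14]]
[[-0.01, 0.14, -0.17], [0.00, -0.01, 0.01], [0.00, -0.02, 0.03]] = z @ [[0.00, -0.02, 0.02], [-0.02, 0.33, -0.4], [0.02, -0.28, 0.34]]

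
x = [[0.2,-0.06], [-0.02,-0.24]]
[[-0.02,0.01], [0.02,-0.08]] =x @[[-0.12, 0.15],[-0.08, 0.33]]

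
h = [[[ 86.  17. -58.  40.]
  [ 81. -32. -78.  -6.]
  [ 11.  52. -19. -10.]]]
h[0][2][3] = -10.0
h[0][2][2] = -19.0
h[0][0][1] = 17.0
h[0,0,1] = 17.0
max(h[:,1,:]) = 81.0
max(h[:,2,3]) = -10.0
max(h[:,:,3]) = 40.0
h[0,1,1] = -32.0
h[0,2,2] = -19.0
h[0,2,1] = 52.0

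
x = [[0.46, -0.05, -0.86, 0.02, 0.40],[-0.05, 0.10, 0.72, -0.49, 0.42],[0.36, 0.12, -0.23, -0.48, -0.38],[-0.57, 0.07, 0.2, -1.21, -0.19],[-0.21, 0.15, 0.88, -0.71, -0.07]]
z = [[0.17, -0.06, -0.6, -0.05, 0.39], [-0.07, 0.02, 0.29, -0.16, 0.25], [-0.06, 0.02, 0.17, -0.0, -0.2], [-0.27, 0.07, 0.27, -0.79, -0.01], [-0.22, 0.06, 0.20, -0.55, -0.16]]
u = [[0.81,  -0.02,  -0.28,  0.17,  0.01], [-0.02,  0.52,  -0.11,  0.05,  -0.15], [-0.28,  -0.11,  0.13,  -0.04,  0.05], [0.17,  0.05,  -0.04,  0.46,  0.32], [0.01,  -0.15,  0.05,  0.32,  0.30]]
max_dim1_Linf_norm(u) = 0.81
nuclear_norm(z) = 2.25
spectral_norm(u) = 0.99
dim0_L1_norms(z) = [0.79, 0.23, 1.53, 1.55, 1.01]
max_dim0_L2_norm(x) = 1.56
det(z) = -0.00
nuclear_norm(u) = 2.23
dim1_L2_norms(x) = [1.06, 0.97, 0.76, 1.37, 1.16]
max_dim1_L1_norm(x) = 2.24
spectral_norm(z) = 1.16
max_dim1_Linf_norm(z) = 0.79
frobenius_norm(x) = 2.42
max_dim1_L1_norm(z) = 1.41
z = u @ x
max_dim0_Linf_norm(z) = 0.79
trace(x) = -0.95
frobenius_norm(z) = 1.41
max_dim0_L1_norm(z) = 1.55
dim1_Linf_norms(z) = [0.6, 0.29, 0.2, 0.79, 0.55]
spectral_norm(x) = 1.96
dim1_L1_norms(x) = [1.79, 1.78, 1.57, 2.24, 2.02]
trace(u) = 2.22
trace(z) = -0.59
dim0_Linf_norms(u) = [0.81, 0.52, 0.28, 0.46, 0.32]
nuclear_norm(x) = 4.32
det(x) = -0.00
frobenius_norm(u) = 1.32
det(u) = -0.00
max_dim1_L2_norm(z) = 0.88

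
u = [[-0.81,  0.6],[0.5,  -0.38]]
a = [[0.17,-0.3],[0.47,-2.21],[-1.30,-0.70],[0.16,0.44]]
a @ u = [[-0.29, 0.22], [-1.49, 1.12], [0.7, -0.51], [0.09, -0.07]]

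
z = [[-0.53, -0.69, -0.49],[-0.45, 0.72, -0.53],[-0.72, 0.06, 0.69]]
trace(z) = 0.88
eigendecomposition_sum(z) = [[-0.76+0.00j, -0.29+0.00j, (-0.31+0j)], [(-0.29+0j), -0.11+0.00j, -0.12+0.00j], [-0.31+0.00j, -0.12+0.00j, (-0.13+0j)]] + [[0.11+0.04j,  -0.20+0.12j,  (-0.09-0.21j)], [-0.08-0.22j,  (0.42+0.15j),  (-0.2+0.39j)], [-0.20+0.11j,  (0.09-0.43j),  0.41+0.15j]] + [[0.11-0.04j,-0.20-0.12j,-0.09+0.21j], [-0.08+0.22j,(0.42-0.15j),(-0.2-0.39j)], [-0.20-0.11j,0.09+0.43j,0.41-0.15j]]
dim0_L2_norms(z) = [1.0, 1.0, 1.0]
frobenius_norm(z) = 1.73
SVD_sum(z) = [[-0.29, 0.14, -0.12], [-0.72, 0.34, -0.29], [-0.34, 0.16, -0.14]] + [[-0.26, -0.35, 0.25], [0.28, 0.36, -0.26], [-0.36, -0.47, 0.35]] + [[0.02, -0.48, -0.63], [-0.0, 0.02, 0.02], [-0.02, 0.37, 0.48]]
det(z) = -1.00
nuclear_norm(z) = 3.00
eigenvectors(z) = [[(0.87+0j), -0.22+0.27j, (-0.22-0.27j)],[0.34+0.00j, (0.67+0j), (0.67-0j)],[(0.36+0j), -0.09-0.65j, -0.09+0.65j]]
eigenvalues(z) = [(-1+0j), (0.94+0.34j), (0.94-0.34j)]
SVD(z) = [[-0.34, 0.5, -0.79],[-0.85, -0.53, 0.03],[-0.40, 0.69, 0.61]] @ diag([1.0015325704889835, 0.9992479665645791, 0.9977153960755957]) @ [[0.85, -0.40, 0.34], [-0.53, -0.69, 0.5], [-0.03, 0.61, 0.79]]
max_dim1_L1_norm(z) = 1.71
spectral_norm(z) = 1.00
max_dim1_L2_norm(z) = 1.0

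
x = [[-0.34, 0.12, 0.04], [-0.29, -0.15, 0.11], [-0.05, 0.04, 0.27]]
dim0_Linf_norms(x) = [0.34, 0.15, 0.27]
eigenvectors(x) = [[-0.27+0.47j, (-0.27-0.47j), (0.1+0j)], [-0.84+0.00j, -0.84-0.00j, (0.19+0j)], [0.02+0.05j, (0.02-0.05j), (0.98+0j)]]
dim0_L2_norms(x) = [0.45, 0.2, 0.29]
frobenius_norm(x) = 0.57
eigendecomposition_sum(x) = [[(-0.17+0.01j), 0.06+0.09j, (0.01-0.02j)],  [-0.14-0.22j, (-0.08+0.15j), 0.03-0.01j],  [(-0.01+0.01j), 0.01+0.00j, (-0-0j)]] + [[-0.17-0.01j, (0.06-0.09j), 0.01+0.02j], [-0.14+0.22j, (-0.08-0.15j), 0.03+0.01j], [(-0.01-0.01j), (0.01-0j), (-0+0j)]] + [[(-0-0j), 0.00-0.00j, 0.03-0.00j], [(-0.01-0j), -0j, (0.05-0j)], [-0.03-0.00j, 0.02-0.00j, 0.27-0.00j]]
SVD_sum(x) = [[-0.30, -0.0, 0.13],  [-0.29, -0.00, 0.12],  [-0.14, -0.00, 0.06]] + [[-0.04, 0.0, -0.09], [-0.00, 0.00, -0.01], [0.09, -0.01, 0.21]] + [[0.0,0.12,0.00], [-0.0,-0.15,-0.00], [0.00,0.05,0.00]]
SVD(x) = [[-0.69, 0.39, 0.61],[-0.65, 0.03, -0.76],[-0.32, -0.92, 0.24]] @ diag([0.476444826367498, 0.24863415454408297, 0.19616672659193196]) @ [[0.92, 0.01, -0.39], [-0.39, 0.02, -0.92], [0.00, 1.0, 0.02]]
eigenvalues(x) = [(-0.25+0.16j), (-0.25-0.16j), (0.27+0j)]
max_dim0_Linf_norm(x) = 0.34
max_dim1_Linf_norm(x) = 0.34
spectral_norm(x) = 0.48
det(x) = 0.02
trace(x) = -0.22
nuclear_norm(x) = 0.92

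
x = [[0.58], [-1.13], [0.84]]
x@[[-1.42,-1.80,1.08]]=[[-0.82, -1.04, 0.63], [1.6, 2.03, -1.22], [-1.19, -1.51, 0.91]]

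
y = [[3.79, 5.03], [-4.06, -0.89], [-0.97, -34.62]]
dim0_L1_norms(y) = [8.82, 40.54]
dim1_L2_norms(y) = [6.3, 4.16, 34.63]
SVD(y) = [[-0.15, 0.66], [0.03, -0.74], [0.99, 0.12]] @ diag([35.03262553533387, 5.398254171588526]) @ [[-0.05,-1.0], [1.00,-0.05]]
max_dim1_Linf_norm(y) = 34.62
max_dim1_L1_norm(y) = 35.59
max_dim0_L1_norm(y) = 40.54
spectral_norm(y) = 35.03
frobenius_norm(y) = 35.45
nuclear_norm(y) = 40.43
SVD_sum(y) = [[0.24, 5.2], [-0.05, -1.08], [-1.63, -34.59]] + [[3.55, -0.17], [-4.01, 0.19], [0.66, -0.03]]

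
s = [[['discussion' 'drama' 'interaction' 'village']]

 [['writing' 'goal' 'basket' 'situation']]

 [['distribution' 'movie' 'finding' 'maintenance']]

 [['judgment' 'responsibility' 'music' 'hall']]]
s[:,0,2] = ['interaction', 'basket', 'finding', 'music']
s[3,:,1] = ['responsibility']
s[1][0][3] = 'situation'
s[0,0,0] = 'discussion'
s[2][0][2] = 'finding'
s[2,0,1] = 'movie'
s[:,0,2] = ['interaction', 'basket', 'finding', 'music']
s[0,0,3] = 'village'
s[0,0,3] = 'village'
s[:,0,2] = ['interaction', 'basket', 'finding', 'music']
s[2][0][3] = 'maintenance'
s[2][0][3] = 'maintenance'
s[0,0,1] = 'drama'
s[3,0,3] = 'hall'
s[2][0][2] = 'finding'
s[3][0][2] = 'music'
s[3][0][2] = 'music'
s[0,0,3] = 'village'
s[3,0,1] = 'responsibility'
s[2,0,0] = 'distribution'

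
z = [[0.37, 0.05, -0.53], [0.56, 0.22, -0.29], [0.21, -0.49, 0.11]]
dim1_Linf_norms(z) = [0.53, 0.56, 0.49]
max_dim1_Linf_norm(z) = 0.56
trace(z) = 0.70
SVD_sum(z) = [[0.45,0.15,-0.40], [0.47,0.15,-0.42], [-0.02,-0.01,0.02]] + [[0.01, -0.03, 0.0],[-0.00, 0.00, -0.00],[0.23, -0.49, 0.08]] + [[-0.1, -0.07, -0.13], [0.09, 0.06, 0.13], [0.01, 0.00, 0.01]]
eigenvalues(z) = [(-0.04+0.39j), (-0.04-0.39j), (0.78+0j)]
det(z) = 0.12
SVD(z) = [[-0.69, -0.06, 0.72], [-0.72, 0.01, -0.69], [0.04, -1.00, -0.05]] @ diag([0.8978113308864367, 0.5441863837352743, 0.24595933381160817]) @ [[-0.73,-0.24,0.65], [-0.42,0.9,-0.14], [-0.55,-0.38,-0.75]]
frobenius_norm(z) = 1.08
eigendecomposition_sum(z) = [[(0.07+0.15j), (-0.11-0.08j), (-0.12+0.06j)], [(0.13-0.06j), (-0.07+0.1j), (0.05+0.1j)], [0.18+0.06j, (-0.15+0.03j), (-0.04+0.14j)]] + [[(0.07-0.15j), -0.11+0.08j, (-0.12-0.06j)], [0.13+0.06j, (-0.07-0.1j), 0.05-0.10j], [0.18-0.06j, (-0.15-0.03j), -0.04-0.14j]] + [[0.22+0.00j, 0.28+0.00j, (-0.29-0j)], [0.30+0.00j, (0.37+0j), -0.39-0.00j], [-0.15-0.00j, -0.18-0.00j, 0.19+0.00j]]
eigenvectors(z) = [[-0.40-0.42j, (-0.4+0.42j), -0.56+0.00j],[(-0.37+0.34j), -0.37-0.34j, (-0.74+0j)],[(-0.65+0j), -0.65-0.00j, 0.37+0.00j]]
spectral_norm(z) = 0.90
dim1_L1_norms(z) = [0.95, 1.07, 0.81]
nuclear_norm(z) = 1.69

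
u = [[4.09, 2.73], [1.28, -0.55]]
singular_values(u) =[4.98, 1.15]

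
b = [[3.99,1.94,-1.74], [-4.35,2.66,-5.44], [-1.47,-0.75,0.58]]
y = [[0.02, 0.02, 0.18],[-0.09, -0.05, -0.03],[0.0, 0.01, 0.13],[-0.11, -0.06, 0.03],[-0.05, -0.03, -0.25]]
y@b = [[-0.27,-0.04,-0.04], [-0.10,-0.29,0.41], [-0.23,-0.07,0.02], [-0.22,-0.40,0.54], [0.3,0.01,0.11]]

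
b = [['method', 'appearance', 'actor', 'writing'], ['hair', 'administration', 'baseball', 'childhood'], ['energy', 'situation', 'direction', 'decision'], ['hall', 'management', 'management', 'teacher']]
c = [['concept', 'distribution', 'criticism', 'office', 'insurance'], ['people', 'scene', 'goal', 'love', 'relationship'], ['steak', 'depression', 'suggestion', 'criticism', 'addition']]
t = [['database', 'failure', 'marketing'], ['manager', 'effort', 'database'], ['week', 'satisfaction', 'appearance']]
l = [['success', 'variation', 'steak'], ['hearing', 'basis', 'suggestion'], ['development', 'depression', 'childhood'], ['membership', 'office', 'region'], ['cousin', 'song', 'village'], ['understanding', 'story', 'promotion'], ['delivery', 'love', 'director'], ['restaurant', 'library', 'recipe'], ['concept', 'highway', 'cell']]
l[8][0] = 'concept'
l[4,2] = 'village'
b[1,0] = 'hair'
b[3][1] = 'management'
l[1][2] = 'suggestion'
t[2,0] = 'week'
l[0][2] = 'steak'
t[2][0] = 'week'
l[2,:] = ['development', 'depression', 'childhood']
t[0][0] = 'database'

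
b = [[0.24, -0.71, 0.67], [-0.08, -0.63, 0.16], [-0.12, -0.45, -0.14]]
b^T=[[0.24, -0.08, -0.12], [-0.71, -0.63, -0.45], [0.67, 0.16, -0.14]]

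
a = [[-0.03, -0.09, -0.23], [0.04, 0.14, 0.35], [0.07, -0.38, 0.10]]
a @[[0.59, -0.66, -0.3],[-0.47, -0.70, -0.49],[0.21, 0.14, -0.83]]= [[-0.02, 0.05, 0.24], [0.03, -0.08, -0.37], [0.24, 0.23, 0.08]]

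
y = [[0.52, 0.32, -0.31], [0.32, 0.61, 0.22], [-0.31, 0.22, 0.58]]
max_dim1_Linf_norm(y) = 0.61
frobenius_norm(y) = 1.21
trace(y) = 1.71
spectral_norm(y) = 0.90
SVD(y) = [[-0.75, 0.14, 0.65], [-0.57, -0.62, -0.53], [0.33, -0.77, 0.54]] @ diag([0.9014779197867586, 0.8124176173173552, 0.003895537104113948]) @ [[-0.75, -0.57, 0.33], [0.14, -0.62, -0.77], [-0.65, 0.53, -0.54]]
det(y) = -0.00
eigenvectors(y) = [[-0.65, 0.75, -0.14], [0.53, 0.57, 0.62], [-0.54, -0.33, 0.77]]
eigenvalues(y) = [-0.0, 0.9, 0.81]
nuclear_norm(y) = 1.72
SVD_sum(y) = [[0.51, 0.39, -0.22], [0.39, 0.30, -0.17], [-0.22, -0.17, 0.1]] + [[0.02, -0.07, -0.09], [-0.07, 0.31, 0.39], [-0.09, 0.39, 0.48]] + [[-0.00, 0.0, -0.00], [0.00, -0.00, 0.00], [-0.0, 0.00, -0.0]]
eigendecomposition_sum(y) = [[-0.0, 0.0, -0.0], [0.0, -0.0, 0.00], [-0.0, 0.00, -0.00]] + [[0.51, 0.39, -0.22], [0.39, 0.3, -0.17], [-0.22, -0.17, 0.1]] + [[0.02, -0.07, -0.09], [-0.07, 0.31, 0.39], [-0.09, 0.39, 0.48]]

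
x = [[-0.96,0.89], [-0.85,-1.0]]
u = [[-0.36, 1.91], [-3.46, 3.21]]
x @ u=[[-2.73, 1.02], [3.77, -4.83]]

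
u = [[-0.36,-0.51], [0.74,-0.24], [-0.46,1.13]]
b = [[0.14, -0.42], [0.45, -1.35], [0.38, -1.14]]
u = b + [[-0.50, -0.09], [0.29, 1.11], [-0.84, 2.27]]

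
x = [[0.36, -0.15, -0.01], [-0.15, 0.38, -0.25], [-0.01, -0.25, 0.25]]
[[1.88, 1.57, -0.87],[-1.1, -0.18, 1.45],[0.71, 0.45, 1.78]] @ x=[[0.45, 0.53, -0.63], [-0.38, -0.27, 0.42], [0.17, -0.38, 0.33]]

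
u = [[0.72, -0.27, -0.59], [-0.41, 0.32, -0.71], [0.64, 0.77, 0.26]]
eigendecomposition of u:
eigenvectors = [[-0.79+0.00j, 0.05+0.39j, (0.05-0.39j)], [(0.62+0j), -0.10+0.57j, (-0.1-0.57j)], [-0.05+0.00j, (0.72+0j), 0.72-0.00j]]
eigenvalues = [(0.9+0j), (0.2+0.96j), (0.2-0.96j)]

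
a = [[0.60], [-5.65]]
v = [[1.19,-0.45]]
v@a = [[3.26]]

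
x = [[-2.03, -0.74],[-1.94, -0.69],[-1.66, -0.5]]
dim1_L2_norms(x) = [2.16, 2.06, 1.73]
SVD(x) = [[-0.63, -0.46], [-0.60, -0.24], [-0.5, 0.86]] @ diag([3.450694056703274, 0.0806878369564163]) @ [[0.95, 0.33], [-0.33, 0.95]]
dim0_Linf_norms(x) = [2.03, 0.74]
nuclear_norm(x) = 3.53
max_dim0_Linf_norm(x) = 2.03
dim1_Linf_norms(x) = [2.03, 1.94, 1.66]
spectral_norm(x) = 3.45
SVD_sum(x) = [[-2.04, -0.70],[-1.95, -0.67],[-1.64, -0.57]] + [[0.01, -0.04], [0.01, -0.02], [-0.02, 0.07]]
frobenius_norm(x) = 3.45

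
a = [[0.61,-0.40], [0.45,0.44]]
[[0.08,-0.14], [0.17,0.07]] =a@[[0.23, -0.08], [0.15, 0.24]]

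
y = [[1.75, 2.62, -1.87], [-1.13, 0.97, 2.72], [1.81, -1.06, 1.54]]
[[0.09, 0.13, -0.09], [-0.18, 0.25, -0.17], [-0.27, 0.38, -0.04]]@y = [[-0.15, 0.46, 0.05], [-0.91, -0.05, 0.75], [-0.97, -0.30, 1.48]]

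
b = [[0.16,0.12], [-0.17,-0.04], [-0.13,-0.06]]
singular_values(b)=[0.3, 0.05]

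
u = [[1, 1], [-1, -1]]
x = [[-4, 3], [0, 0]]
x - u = [[-5, 2], [1, 1]]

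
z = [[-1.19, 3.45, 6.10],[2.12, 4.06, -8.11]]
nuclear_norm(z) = 15.68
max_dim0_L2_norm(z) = 10.15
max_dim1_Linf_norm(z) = 8.11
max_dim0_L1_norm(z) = 14.21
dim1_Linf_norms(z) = [6.1, 8.11]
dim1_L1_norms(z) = [10.74, 14.29]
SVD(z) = [[-0.53, 0.85], [0.85, 0.53]] @ diag([10.522478612440912, 5.153265358073805]) @ [[0.23, 0.15, -0.96], [0.02, 0.99, 0.16]]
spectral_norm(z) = 10.52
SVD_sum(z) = [[-1.3, -0.85, 5.40], [2.05, 1.35, -8.55]] + [[0.11,4.30,0.70], [0.07,2.71,0.44]]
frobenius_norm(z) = 11.72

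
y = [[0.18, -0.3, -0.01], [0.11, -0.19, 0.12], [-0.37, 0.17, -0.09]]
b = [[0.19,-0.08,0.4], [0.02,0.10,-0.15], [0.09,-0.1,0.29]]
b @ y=[[-0.12, 0.03, -0.05],[0.07, -0.05, 0.03],[-0.10, 0.04, -0.04]]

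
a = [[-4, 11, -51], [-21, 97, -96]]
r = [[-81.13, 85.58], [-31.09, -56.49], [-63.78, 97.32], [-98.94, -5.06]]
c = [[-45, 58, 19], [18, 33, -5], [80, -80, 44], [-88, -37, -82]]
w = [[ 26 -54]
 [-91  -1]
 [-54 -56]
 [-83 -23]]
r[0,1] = 85.58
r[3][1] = -5.06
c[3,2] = -82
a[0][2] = -51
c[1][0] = 18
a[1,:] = [-21, 97, -96]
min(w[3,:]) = -83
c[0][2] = 19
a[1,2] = -96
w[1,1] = -1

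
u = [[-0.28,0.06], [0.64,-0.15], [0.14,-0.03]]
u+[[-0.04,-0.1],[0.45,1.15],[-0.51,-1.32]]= [[-0.32,-0.04],[1.09,1.0],[-0.37,-1.35]]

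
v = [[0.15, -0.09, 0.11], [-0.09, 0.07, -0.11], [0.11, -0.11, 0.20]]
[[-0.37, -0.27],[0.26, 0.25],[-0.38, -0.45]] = v @ [[-1.48, 0.27],[1.06, 1.63],[-0.51, -1.50]]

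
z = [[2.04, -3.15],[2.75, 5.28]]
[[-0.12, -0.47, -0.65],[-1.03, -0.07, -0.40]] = z@[[-0.20, -0.14, -0.24], [-0.09, 0.06, 0.05]]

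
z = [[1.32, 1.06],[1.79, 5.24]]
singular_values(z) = [5.72, 0.88]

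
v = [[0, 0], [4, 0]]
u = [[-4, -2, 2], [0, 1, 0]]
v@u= [[0, 0, 0], [-16, -8, 8]]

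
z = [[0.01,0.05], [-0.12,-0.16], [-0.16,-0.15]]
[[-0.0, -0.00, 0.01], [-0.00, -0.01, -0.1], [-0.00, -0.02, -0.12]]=z @ [[0.07, 0.24, 0.64],[-0.05, -0.10, 0.13]]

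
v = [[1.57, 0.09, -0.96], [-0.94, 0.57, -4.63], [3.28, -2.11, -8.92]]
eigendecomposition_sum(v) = [[0.20-0.00j, -0.15-0.00j, (-0.74+0j)], [(1.14-0j), -0.87-0.00j, (-4.14+0j)], [2.47-0.00j, -1.88-0.00j, (-8.96+0j)]] + [[(0.68+0.48j), (0.12-0.25j), (-0.11+0.07j)],  [-1.04+2.06j, (0.72+0.23j), -0.25-0.28j],  [0.41-0.30j, -0.12-0.12j, (0.02+0.08j)]] + [[(0.68-0.48j), 0.12+0.25j, (-0.11-0.07j)],[(-1.04-2.06j), 0.72-0.23j, (-0.25+0.28j)],[(0.41+0.3j), -0.12+0.12j, 0.02-0.08j]]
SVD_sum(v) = [[0.35, -0.21, -1.25], [1.09, -0.65, -3.85], [2.6, -1.56, -9.21]] + [[0.87, -0.41, 0.32], [-2.13, 1.0, -0.77], [0.77, -0.36, 0.28]] + [[0.34, 0.71, -0.02], [0.11, 0.22, -0.01], [-0.09, -0.19, 0.01]]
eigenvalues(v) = [(-9.63+0j), (1.42+0.79j), (1.42-0.79j)]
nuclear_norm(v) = 14.27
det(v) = -25.55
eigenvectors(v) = [[0.07+0.00j, -0.05+0.33j, -0.05-0.33j], [(0.42+0j), (-0.92+0j), -0.92-0.00j], [0.91+0.00j, 0.18+0.09j, 0.18-0.09j]]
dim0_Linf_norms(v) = [3.28, 2.11, 8.92]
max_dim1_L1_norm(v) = 14.31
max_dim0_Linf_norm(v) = 8.92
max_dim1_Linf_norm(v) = 8.92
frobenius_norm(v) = 10.99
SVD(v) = [[-0.12, 0.36, -0.92], [-0.38, -0.88, -0.29], [-0.92, 0.32, 0.25]] @ diag([10.587788462298912, 2.8260267594878745, 0.8539369018074147]) @ [[-0.27, 0.16, 0.95], [0.86, -0.40, 0.31], [-0.43, -0.9, 0.03]]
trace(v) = -6.78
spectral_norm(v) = 10.59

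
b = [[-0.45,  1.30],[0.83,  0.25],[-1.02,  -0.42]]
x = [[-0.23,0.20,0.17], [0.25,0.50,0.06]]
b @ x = [[0.43,  0.56,  0.0],  [-0.13,  0.29,  0.16],  [0.13,  -0.41,  -0.20]]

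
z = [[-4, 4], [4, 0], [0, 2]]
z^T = [[-4, 4, 0], [4, 0, 2]]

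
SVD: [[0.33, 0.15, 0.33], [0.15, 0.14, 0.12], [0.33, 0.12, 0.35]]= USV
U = [[-0.67,0.00,0.74], [-0.31,0.91,-0.28], [-0.68,-0.41,-0.61]]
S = [0.73, 0.09, 0.0]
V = [[-0.67, -0.31, -0.68], [0.00, 0.91, -0.41], [0.74, -0.28, -0.61]]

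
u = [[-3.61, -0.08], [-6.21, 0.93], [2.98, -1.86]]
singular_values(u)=[7.91, 1.5]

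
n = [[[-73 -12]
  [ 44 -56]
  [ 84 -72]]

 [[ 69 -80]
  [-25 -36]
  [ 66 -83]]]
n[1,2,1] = -83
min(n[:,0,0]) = -73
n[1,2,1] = -83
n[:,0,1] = [-12, -80]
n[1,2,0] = 66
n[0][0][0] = -73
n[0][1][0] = 44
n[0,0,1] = -12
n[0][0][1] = -12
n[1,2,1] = -83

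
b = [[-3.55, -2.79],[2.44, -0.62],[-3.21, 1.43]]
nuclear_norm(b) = 8.52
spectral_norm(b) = 5.44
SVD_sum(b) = [[-3.95, -0.77],[2.23, 0.44],[-2.82, -0.55]] + [[0.4, -2.02], [0.21, -1.06], [-0.39, 1.98]]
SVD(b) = [[-0.74, -0.67], [0.42, -0.35], [-0.53, 0.66]] @ diag([5.44108318923388, 3.0770462667689067]) @ [[0.98,0.19],[-0.19,0.98]]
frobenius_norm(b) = 6.25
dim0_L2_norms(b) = [5.37, 3.2]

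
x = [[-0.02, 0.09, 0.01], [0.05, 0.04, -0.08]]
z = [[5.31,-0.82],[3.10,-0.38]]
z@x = [[-0.15, 0.45, 0.12],[-0.08, 0.26, 0.06]]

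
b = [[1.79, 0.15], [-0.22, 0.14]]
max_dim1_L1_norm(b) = 1.94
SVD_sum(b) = [[1.79, 0.13], [-0.21, -0.02]] + [[-0.00, 0.02],[-0.01, 0.16]]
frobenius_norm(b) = 1.82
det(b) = 0.28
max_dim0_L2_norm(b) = 1.8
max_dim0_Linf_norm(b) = 1.79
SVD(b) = [[-0.99, 0.12], [0.12, 0.99]] @ diag([1.8083152429788691, 0.1568310620070983]) @ [[-1.00, -0.07], [-0.07, 1.0]]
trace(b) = 1.93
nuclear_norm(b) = 1.97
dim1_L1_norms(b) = [1.94, 0.36]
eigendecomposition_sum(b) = [[1.79,0.16], [-0.24,-0.02]] + [[-0.0, -0.01], [0.02, 0.16]]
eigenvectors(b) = [[0.99,-0.09], [-0.13,1.0]]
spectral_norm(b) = 1.81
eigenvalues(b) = [1.77, 0.16]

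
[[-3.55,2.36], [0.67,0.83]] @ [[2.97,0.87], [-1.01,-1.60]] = [[-12.93, -6.86], [1.15, -0.75]]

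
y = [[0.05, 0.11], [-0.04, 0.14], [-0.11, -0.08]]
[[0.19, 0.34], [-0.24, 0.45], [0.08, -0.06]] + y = [[0.24, 0.45], [-0.28, 0.59], [-0.03, -0.14]]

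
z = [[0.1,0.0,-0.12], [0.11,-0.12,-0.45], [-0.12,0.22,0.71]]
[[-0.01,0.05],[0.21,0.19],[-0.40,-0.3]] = z @ [[-0.70, -0.21],[-0.70, 0.34],[-0.46, -0.57]]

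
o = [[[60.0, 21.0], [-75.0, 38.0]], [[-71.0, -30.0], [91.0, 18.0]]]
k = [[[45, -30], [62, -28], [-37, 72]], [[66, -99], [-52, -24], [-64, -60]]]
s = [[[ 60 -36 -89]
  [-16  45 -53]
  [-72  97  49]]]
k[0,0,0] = 45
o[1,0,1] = -30.0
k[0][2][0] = -37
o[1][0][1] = -30.0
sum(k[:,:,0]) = 20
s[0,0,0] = 60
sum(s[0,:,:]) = -15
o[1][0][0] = -71.0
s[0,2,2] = 49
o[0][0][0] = 60.0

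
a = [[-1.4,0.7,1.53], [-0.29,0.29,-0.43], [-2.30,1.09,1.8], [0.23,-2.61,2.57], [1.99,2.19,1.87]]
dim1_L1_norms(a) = [3.63, 1.01, 5.19, 5.41, 6.05]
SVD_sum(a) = [[-0.65, 0.13, 1.84], [0.10, -0.02, -0.27], [-0.84, 0.17, 2.38], [-0.72, 0.15, 2.04], [-0.41, 0.09, 1.17]] + [[0.06,0.48,-0.01], [0.03,0.26,-0.01], [0.09,0.75,-0.02], [-0.31,-2.62,0.08], [0.28,2.33,-0.07]] + [[-0.81, 0.09, -0.29],[-0.42, 0.05, -0.15],[-1.55, 0.17, -0.56],[1.26, -0.14, 0.45],[2.13, -0.23, 0.77]]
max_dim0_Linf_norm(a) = 2.61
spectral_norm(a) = 4.07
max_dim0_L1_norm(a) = 8.2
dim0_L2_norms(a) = [3.37, 3.66, 3.98]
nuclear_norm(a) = 10.99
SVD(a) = [[-0.48, -0.13, -0.26], [0.07, -0.07, -0.14], [-0.62, -0.21, -0.51], [-0.53, 0.72, 0.41], [-0.31, -0.64, 0.70]] @ diag([4.066907990353762, 3.658366869994243, 3.265227594291898]) @ [[0.33,  -0.07,  -0.94],  [-0.12,  -0.99,  0.03],  [0.94,  -0.1,  0.34]]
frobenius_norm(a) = 6.37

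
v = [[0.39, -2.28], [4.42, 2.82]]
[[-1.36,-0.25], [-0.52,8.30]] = v @[[-0.45, 1.63],[0.52, 0.39]]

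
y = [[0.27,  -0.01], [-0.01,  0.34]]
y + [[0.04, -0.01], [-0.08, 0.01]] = [[0.31, -0.02], [-0.09, 0.35]]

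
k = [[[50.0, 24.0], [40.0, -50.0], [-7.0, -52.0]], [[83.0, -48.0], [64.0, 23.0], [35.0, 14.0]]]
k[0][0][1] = 24.0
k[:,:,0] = [[50.0, 40.0, -7.0], [83.0, 64.0, 35.0]]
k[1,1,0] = 64.0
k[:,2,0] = [-7.0, 35.0]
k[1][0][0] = 83.0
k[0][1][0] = 40.0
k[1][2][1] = 14.0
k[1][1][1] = 23.0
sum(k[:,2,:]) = -10.0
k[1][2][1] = 14.0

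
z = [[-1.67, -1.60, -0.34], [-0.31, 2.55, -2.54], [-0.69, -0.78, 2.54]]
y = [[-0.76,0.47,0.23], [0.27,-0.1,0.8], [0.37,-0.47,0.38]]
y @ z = [[0.96, 2.24, -0.35], [-0.97, -1.31, 2.19], [-0.73, -2.09, 2.03]]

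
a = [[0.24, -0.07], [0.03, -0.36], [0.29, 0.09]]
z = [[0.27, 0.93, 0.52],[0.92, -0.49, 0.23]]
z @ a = [[0.24, -0.31], [0.27, 0.13]]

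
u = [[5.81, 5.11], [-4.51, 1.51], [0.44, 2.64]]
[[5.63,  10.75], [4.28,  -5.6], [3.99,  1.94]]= u @ [[-0.42, 1.41], [1.58, 0.50]]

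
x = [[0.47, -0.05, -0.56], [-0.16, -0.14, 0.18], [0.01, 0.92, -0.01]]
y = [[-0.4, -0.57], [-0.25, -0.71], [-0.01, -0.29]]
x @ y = [[-0.17, -0.07], [0.10, 0.14], [-0.23, -0.66]]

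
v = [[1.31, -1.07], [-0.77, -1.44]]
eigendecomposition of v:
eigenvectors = [[0.97, 0.33], [-0.25, 0.94]]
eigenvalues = [1.58, -1.71]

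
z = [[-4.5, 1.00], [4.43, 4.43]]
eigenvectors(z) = [[-0.9, -0.11], [0.43, -0.99]]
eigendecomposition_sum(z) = [[-4.73, 0.5], [2.23, -0.24]] + [[0.23, 0.50], [2.2, 4.67]]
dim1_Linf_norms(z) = [4.5, 4.43]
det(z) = -24.37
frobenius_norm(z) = 7.78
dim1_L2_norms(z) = [4.61, 6.26]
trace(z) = -0.07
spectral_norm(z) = 6.94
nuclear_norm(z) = 10.45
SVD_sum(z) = [[-3.04, -1.67],[5.27, 2.89]] + [[-1.46, 2.67], [-0.84, 1.54]]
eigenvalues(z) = [-4.97, 4.9]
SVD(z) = [[-0.5,0.87],[0.87,0.5]] @ diag([6.941010174912502, 3.5102959635565063]) @ [[0.88, 0.48], [-0.48, 0.88]]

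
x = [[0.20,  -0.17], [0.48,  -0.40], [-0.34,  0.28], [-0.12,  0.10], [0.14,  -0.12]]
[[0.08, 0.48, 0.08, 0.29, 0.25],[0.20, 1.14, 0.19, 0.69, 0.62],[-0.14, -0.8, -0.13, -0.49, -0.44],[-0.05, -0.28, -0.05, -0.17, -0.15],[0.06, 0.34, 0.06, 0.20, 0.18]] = x @ [[0.26, 0.59, -0.12, 1.34, 2.05], [-0.19, -2.14, -0.61, -0.12, 0.92]]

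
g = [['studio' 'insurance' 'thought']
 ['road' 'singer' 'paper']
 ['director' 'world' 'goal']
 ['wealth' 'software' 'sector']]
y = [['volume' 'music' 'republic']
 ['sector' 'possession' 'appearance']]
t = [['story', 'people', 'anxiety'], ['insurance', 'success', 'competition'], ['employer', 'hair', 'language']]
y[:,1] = ['music', 'possession']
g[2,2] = 'goal'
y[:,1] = ['music', 'possession']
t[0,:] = ['story', 'people', 'anxiety']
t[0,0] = 'story'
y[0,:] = ['volume', 'music', 'republic']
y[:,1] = ['music', 'possession']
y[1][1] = 'possession'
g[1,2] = 'paper'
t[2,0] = 'employer'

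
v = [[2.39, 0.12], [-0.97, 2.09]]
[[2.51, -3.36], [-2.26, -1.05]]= v@[[1.08, -1.35], [-0.58, -1.13]]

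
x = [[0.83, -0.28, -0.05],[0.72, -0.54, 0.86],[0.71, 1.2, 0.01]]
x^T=[[0.83,0.72,0.71],[-0.28,-0.54,1.2],[-0.05,0.86,0.01]]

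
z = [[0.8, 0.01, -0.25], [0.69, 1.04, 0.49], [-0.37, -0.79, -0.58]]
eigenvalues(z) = [1.11, 0.43, -0.28]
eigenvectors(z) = [[-0.4, -0.35, 0.21], [-0.79, 0.80, -0.44], [0.46, -0.49, 0.88]]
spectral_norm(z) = 1.72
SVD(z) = [[-0.2, 0.95, -0.22], [-0.78, -0.01, 0.62], [0.59, 0.3, 0.75]] @ diag([1.7151550588726108, 0.8044132377896145, 0.09467030628723813]) @ [[-0.53, -0.75, -0.40], [0.8, -0.3, -0.52], [-0.27, 0.59, -0.76]]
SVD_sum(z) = [[0.18, 0.25, 0.13], [0.71, 1.0, 0.53], [-0.54, -0.76, -0.40]] + [[0.62, -0.23, -0.4],[-0.01, 0.0, 0.01],[0.19, -0.07, -0.12]] + [[0.01,-0.01,0.02], [-0.02,0.04,-0.04], [-0.02,0.04,-0.05]]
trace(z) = 1.26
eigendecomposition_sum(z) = [[0.59, 0.25, -0.01],[1.16, 0.50, -0.03],[-0.67, -0.29, 0.02]] + [[0.21, -0.19, -0.14], [-0.46, 0.42, 0.32], [0.29, -0.26, -0.2]] + [[0.00, -0.06, -0.09],  [-0.01, 0.12, 0.20],  [0.02, -0.24, -0.4]]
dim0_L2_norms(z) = [1.12, 1.31, 0.8]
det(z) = -0.13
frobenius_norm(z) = 1.90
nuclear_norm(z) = 2.61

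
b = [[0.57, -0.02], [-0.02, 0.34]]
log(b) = [[-0.56,-0.04], [-0.04,-1.08]]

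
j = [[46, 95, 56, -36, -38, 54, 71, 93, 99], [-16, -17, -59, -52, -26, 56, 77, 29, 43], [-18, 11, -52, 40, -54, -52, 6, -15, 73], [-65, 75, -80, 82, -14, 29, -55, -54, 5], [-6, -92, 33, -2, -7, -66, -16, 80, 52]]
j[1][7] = 29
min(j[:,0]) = -65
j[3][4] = -14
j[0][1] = 95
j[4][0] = -6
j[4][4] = -7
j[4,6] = -16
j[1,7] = 29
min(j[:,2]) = -80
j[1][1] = -17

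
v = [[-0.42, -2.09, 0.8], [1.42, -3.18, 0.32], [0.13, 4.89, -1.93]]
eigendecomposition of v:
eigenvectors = [[(-0.41-0.02j), -0.41+0.02j, 0.41+0.00j], [-0.12+0.21j, (-0.12-0.21j), 0.29+0.00j], [0.88+0.00j, 0.88-0.00j, (0.86+0j)]]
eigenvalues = [(-2.66+1.17j), (-2.66-1.17j), (-0.22+0j)]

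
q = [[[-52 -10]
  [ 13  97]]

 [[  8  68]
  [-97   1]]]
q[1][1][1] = 1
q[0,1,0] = 13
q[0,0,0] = -52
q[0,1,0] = 13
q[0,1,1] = 97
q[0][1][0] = 13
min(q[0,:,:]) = -52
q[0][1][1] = 97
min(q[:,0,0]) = -52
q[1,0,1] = 68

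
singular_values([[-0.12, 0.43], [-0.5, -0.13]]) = [0.52, 0.45]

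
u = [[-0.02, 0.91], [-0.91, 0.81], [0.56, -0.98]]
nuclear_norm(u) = 2.38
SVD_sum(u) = [[-0.41, 0.67], [-0.61, 0.99], [0.59, -0.96]] + [[0.39, 0.24], [-0.3, -0.18], [-0.03, -0.02]]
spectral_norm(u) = 1.80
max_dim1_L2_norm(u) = 1.22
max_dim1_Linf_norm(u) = 0.98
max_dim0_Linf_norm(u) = 0.98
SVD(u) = [[-0.44, 0.8], [-0.65, -0.60], [0.63, -0.07]] @ diag([1.8030586594659155, 0.5793785209385786]) @ [[0.53, -0.85],[0.85, 0.53]]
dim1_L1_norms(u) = [0.93, 1.72, 1.54]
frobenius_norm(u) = 1.89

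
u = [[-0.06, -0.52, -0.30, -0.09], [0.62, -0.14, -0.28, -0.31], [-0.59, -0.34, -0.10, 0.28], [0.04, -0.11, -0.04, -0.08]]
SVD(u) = [[-0.08, -0.8, 0.37, -0.46],  [0.7, -0.45, -0.50, 0.24],  [-0.71, -0.36, -0.49, 0.35],  [0.05, -0.17, 0.60, 0.78]] @ diag([0.9743331044506942, 0.7531067048185096, 0.08881723372175487, 0.004097770478406922]) @ [[0.88, 0.18, -0.11, -0.42], [-0.03, 0.82, 0.54, 0.16], [-0.22, -0.26, 0.6, -0.72], [0.42, -0.47, 0.58, 0.52]]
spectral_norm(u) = 0.97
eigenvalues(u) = [(-0.04+0.24j), (-0.04-0.24j), (0.01+0j), (-0.31+0j)]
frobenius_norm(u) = 1.23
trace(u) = -0.38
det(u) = -0.00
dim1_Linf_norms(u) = [0.52, 0.62, 0.59, 0.11]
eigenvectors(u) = [[-0.26+0.32j, (-0.26-0.32j), -0.39+0.00j, (-0.43+0j)],[(0.56+0.08j), 0.56-0.08j, 0.49+0.00j, 0.28+0.00j],[(-0.69+0j), (-0.69-0j), -0.61+0.00j, -0.86+0.00j],[(-0.01+0.18j), (-0.01-0.18j), (-0.48+0j), 0.06+0.00j]]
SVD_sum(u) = [[-0.07, -0.01, 0.01, 0.03],[0.60, 0.13, -0.07, -0.29],[-0.61, -0.13, 0.07, 0.29],[0.05, 0.01, -0.01, -0.02]] + [[0.02, -0.50, -0.33, -0.10], [0.01, -0.28, -0.18, -0.05], [0.01, -0.22, -0.15, -0.04], [0.00, -0.1, -0.07, -0.02]] + [[-0.01, -0.01, 0.02, -0.02], [0.01, 0.01, -0.03, 0.03], [0.01, 0.01, -0.03, 0.03], [-0.01, -0.01, 0.03, -0.04]] + [[-0.00, 0.0, -0.0, -0.0],[0.0, -0.0, 0.0, 0.00],[0.00, -0.0, 0.00, 0.00],[0.00, -0.0, 0.00, 0.00]]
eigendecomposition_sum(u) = [[(-0.08+0.24j),(-0.09-0.21j),0.01-0.20j,-0.04-0.16j], [(0.34-0.08j),-0.18+0.24j,(-0.24+0.13j),-0.16+0.15j], [-0.39+0.15j,0.17-0.33j,(0.27-0.2j),0.16-0.21j], [0.03+0.11j,(-0.08-0.05j),-0.05-0.07j,(-0.05-0.05j)]] + [[(-0.08-0.24j), -0.09+0.21j, 0.01+0.20j, (-0.04+0.16j)], [0.34+0.08j, -0.18-0.24j, (-0.24-0.13j), (-0.16-0.15j)], [(-0.39-0.15j), (0.17+0.33j), 0.27+0.20j, (0.16+0.21j)], [0.03-0.11j, -0.08+0.05j, (-0.05+0.07j), (-0.05+0.05j)]] + [[(-0.01+0j), 0.01-0.00j, 0.01-0.00j, (0.02-0j)], [0.01-0.00j, -0.01+0.00j, (-0.01+0j), -0.02+0.00j], [(-0.01+0j), (0.01-0j), (0.01-0j), 0.02-0.00j], [(-0.01+0j), 0.01-0.00j, (0.01-0j), 0.02-0.00j]] + [[0.11+0.00j, (-0.35+0j), -0.33-0.00j, (-0.03-0j)],  [(-0.07-0j), (0.23-0j), (0.21+0j), (0.02+0j)],  [(0.21+0j), (-0.7+0j), -0.65-0.00j, (-0.07-0j)],  [-0.02-0.00j, (0.05-0j), 0.05+0.00j, 0.00+0.00j]]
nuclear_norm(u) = 1.82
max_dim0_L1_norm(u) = 1.31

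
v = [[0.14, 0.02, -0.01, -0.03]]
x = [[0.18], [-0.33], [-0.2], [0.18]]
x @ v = [[0.03, 0.00, -0.0, -0.01], [-0.05, -0.01, 0.0, 0.01], [-0.03, -0.00, 0.00, 0.01], [0.03, 0.0, -0.00, -0.01]]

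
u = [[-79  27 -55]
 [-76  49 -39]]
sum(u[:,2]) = -94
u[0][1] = 27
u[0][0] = -79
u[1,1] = 49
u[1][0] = -76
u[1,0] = -76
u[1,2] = -39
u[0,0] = -79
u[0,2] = -55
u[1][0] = -76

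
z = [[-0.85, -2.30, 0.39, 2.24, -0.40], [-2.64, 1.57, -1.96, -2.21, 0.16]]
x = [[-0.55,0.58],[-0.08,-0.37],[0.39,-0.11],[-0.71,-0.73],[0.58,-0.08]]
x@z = [[-1.06, 2.18, -1.35, -2.51, 0.31], [1.04, -0.40, 0.69, 0.64, -0.03], [-0.04, -1.07, 0.37, 1.12, -0.17], [2.53, 0.49, 1.15, 0.02, 0.17], [-0.28, -1.46, 0.38, 1.48, -0.24]]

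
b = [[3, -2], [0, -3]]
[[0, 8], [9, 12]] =b @ [[-2, 0], [-3, -4]]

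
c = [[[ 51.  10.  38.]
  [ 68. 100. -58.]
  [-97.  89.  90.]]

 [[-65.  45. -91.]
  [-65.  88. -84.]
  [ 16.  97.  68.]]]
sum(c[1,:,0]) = -114.0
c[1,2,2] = 68.0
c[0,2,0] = -97.0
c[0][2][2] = 90.0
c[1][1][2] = -84.0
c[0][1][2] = -58.0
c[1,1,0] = -65.0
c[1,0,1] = 45.0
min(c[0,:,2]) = -58.0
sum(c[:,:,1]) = 429.0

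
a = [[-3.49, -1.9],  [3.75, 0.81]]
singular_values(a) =[5.47, 0.79]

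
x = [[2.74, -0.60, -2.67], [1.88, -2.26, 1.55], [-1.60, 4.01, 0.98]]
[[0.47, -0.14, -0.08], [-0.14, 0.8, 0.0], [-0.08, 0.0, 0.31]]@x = [[1.15, -0.29, -1.55], [1.12, -1.72, 1.61], [-0.72, 1.29, 0.52]]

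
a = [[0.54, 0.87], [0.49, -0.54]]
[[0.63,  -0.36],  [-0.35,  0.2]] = a@[[0.05,-0.03],[0.69,-0.4]]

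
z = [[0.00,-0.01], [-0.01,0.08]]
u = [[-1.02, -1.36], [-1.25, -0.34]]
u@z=[[0.01, -0.10], [0.00, -0.01]]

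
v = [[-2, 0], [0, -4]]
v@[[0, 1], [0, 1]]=[[0, -2], [0, -4]]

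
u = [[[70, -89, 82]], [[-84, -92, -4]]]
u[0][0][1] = -89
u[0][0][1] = -89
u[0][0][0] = 70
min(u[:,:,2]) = -4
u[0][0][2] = 82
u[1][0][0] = -84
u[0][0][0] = 70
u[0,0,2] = 82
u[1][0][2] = -4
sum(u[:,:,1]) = -181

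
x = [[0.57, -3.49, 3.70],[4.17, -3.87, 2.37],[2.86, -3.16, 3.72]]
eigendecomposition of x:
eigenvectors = [[(-0.25-0.42j),-0.25+0.42j,0.41+0.00j], [(-0.78+0j),(-0.78-0j),(0.5+0j)], [(-0.38+0.09j),(-0.38-0.09j),0.76+0.00j]]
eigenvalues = [(-1.39+1.98j), (-1.39-1.98j), (3.2+0j)]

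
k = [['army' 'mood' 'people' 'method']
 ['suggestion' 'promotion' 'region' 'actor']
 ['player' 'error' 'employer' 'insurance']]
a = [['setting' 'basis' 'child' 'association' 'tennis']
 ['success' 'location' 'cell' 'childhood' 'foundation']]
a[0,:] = ['setting', 'basis', 'child', 'association', 'tennis']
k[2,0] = 'player'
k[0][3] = 'method'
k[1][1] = 'promotion'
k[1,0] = 'suggestion'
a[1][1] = 'location'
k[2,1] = 'error'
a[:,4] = ['tennis', 'foundation']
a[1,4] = 'foundation'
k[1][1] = 'promotion'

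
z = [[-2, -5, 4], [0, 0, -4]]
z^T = [[-2, 0], [-5, 0], [4, -4]]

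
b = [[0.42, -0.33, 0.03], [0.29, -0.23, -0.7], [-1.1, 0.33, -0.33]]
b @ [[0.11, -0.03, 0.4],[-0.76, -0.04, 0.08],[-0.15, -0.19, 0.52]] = [[0.29, -0.01, 0.16], [0.31, 0.13, -0.27], [-0.32, 0.08, -0.59]]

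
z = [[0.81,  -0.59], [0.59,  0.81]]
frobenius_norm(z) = 1.42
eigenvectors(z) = [[0.00+0.71j, 0.00-0.71j], [(0.71+0j), (0.71-0j)]]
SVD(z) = [[-0.81,-0.59], [-0.59,0.81]] @ diag([1.0020977996183806, 1.0020977996183806]) @ [[-1.0, -0.0],[0.0, 1.0]]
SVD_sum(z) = [[0.81, 0.0],[0.59, 0.00]] + [[0.00, -0.59], [0.0, 0.81]]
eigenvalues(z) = [(0.81+0.59j), (0.81-0.59j)]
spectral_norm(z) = 1.00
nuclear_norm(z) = 2.00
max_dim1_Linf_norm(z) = 0.81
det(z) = 1.00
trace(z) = 1.62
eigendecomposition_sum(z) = [[0.40+0.30j, -0.30+0.40j], [(0.3-0.41j), (0.4+0.3j)]] + [[(0.4-0.3j),  (-0.3-0.4j)], [(0.3+0.41j),  0.40-0.30j]]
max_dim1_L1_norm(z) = 1.4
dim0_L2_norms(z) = [1.0, 1.0]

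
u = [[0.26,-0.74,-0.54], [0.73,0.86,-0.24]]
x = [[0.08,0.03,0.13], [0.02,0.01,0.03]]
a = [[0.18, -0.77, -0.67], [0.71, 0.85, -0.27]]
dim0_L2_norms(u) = [0.77, 1.13, 0.59]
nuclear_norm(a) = 2.15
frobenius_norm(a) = 1.54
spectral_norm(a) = 1.25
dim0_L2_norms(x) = [0.08, 0.03, 0.13]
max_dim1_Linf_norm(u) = 0.86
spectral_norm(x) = 0.16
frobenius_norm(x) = 0.16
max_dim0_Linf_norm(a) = 0.85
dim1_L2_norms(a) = [1.04, 1.14]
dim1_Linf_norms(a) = [0.77, 0.85]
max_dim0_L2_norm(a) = 1.15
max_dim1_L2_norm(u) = 1.15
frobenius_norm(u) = 1.50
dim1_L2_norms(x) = [0.16, 0.04]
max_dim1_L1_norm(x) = 0.24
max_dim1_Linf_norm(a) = 0.85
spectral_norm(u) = 1.22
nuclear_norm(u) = 2.08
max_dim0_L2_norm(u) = 1.13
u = x + a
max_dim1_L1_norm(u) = 1.83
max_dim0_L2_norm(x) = 0.13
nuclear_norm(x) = 0.16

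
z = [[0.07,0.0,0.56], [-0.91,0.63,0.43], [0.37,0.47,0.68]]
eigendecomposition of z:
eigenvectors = [[(0.55+0j), 0.47-0.13j, (0.47+0.13j)], [(0.68+0j), -0.03+0.45j, (-0.03-0.45j)], [(-0.48+0j), 0.75+0.00j, 0.75-0.00j]]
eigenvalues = [(-0.41+0j), (0.9+0.22j), (0.9-0.22j)]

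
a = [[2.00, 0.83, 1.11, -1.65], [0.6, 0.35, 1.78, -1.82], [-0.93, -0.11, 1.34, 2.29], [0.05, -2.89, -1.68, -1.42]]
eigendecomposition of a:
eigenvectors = [[(0.47+0.31j), (0.47-0.31j), (-0.9+0j), (0.23+0j)],  [(0.06+0.44j), (0.06-0.44j), (0.26+0j), (0.56+0j)],  [-0.58+0.00j, (-0.58-0j), (0.04+0j), (-0.33+0j)],  [0.02-0.37j, 0.02+0.37j, -0.36+0.00j, (0.73+0j)]]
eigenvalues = [(2.03+2.04j), (2.03-2.04j), (1.05+0j), (-2.85+0j)]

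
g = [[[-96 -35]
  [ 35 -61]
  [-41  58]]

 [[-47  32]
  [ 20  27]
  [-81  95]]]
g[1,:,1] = [32, 27, 95]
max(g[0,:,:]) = 58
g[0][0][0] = -96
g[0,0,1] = -35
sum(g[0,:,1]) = -38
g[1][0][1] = 32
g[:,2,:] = [[-41, 58], [-81, 95]]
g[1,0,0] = -47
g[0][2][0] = -41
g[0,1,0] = 35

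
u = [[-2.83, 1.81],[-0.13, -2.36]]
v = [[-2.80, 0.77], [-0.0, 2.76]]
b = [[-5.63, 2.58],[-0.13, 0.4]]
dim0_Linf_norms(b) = [5.63, 2.58]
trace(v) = -0.04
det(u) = 6.91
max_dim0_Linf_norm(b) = 5.63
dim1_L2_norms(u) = [3.36, 2.36]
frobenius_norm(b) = 6.21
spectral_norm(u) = 3.64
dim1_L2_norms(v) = [2.9, 2.76]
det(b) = -1.92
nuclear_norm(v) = 5.61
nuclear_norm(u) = 5.54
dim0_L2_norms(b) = [5.63, 2.61]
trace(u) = -5.19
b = u + v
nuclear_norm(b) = 6.51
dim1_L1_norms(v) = [3.57, 2.76]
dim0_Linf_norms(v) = [2.8, 2.76]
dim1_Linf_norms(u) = [2.83, 2.36]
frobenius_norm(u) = 4.11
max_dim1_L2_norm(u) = 3.36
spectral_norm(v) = 3.19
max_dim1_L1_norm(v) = 3.57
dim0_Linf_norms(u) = [2.83, 2.36]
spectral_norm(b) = 6.20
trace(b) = -5.23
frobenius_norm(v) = 4.01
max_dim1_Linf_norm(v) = 2.8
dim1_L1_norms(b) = [8.21, 0.53]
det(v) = -7.73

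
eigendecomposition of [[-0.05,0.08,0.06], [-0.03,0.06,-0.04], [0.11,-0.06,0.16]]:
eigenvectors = [[-0.13,0.91,0.58], [0.31,0.08,0.80], [-0.94,-0.41,-0.14]]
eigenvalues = [0.19, -0.07, 0.05]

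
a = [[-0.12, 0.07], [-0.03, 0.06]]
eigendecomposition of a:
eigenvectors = [[-0.98, -0.39], [-0.18, -0.92]]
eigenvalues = [-0.11, 0.05]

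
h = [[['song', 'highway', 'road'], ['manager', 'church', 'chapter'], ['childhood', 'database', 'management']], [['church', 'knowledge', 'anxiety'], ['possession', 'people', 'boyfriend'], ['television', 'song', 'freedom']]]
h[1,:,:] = [['church', 'knowledge', 'anxiety'], ['possession', 'people', 'boyfriend'], ['television', 'song', 'freedom']]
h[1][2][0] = 'television'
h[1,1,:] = ['possession', 'people', 'boyfriend']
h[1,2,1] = 'song'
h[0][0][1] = 'highway'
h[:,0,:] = [['song', 'highway', 'road'], ['church', 'knowledge', 'anxiety']]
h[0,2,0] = 'childhood'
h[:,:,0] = [['song', 'manager', 'childhood'], ['church', 'possession', 'television']]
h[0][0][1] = 'highway'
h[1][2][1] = 'song'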